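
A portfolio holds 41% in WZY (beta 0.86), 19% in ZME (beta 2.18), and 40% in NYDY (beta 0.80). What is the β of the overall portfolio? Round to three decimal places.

β_P = Σ w_i β_i = 0.41×0.86 + 0.19×2.18 + 0.40×0.80 = 1.0868

1.087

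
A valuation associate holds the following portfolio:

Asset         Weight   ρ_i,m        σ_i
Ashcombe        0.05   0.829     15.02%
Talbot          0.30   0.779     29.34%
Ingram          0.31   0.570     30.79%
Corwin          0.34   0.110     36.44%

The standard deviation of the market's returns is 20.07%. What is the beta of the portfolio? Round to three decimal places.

β_Ashcombe = 0.829 × 15.02% / 20.07% = 0.6204
β_Talbot = 0.779 × 29.34% / 20.07% = 1.1388
β_Ingram = 0.570 × 30.79% / 20.07% = 0.8745
β_Corwin = 0.110 × 36.44% / 20.07% = 0.1997
β_P = Σ w_i β_i = 0.05×0.6204 + 0.30×1.1388 + 0.31×0.8745 + 0.34×0.1997 = 0.7117

0.712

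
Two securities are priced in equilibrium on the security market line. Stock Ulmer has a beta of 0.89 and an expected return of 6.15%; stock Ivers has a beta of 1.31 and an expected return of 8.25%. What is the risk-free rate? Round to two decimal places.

1.70%

Both satisfy E(R) = R_f + β·MRP, so the slope of the SML is
MRP = (8.25% − 6.15%) / (1.31 − 0.89) = 2.10% / 0.42 = 5.0000%
R_f = E(R_Ulmer) − β_Ulmer·MRP = 6.15% − 0.89 × 5.0000% = 1.7000%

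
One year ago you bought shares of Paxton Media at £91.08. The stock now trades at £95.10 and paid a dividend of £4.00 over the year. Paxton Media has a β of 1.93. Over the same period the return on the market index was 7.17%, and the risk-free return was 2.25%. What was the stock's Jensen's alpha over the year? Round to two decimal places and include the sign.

-2.94%

Realised HPR = (P1 + D1 − P0) / P0 = (95.10 + 4.00 − 91.08) / 91.08 = 8.02 / 91.08 = 8.8054%
MRP = 7.17% − 2.25% = 4.92%
CAPM required = R_f + β·MRP = 2.25% + 1.93 × 4.92% = 11.7456%
α = realised − required = 8.8054% − 11.7456% = -2.94%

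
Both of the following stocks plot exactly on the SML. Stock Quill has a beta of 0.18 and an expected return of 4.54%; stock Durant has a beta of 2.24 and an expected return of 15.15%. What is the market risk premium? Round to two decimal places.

5.15%

Both satisfy E(R) = R_f + β·MRP, so the slope of the SML is
MRP = (15.15% − 4.54%) / (2.24 − 0.18) = 10.61% / 2.06 = 5.1505%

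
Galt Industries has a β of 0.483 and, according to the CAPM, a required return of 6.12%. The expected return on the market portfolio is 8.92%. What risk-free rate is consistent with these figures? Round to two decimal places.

E(R) = R_f + β(E(R_m) − R_f) = R_f(1 − β) + β·E(R_m)
6.12% = R_f × (1 − 0.483) + 0.483 × 8.92%
6.12% = R_f × 0.517 + 4.30836%
R_f = (6.12% − 4.30836%) / 0.517 = 3.50%

3.50%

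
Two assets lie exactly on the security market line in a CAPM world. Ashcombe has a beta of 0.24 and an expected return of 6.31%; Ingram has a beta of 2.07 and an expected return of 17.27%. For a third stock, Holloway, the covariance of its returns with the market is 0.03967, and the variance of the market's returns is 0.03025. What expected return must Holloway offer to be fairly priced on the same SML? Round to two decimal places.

MRP = (17.27% − 6.31%) / (2.07 − 0.24) = 5.9891%
R_f = 6.31% − 0.24 × 5.9891% = 4.8726%
β_Holloway = Cov / Var(R_m) = 0.03967 / 0.03025 = 1.3114
E(R_Holloway) = R_f + β × MRP = 4.8726% + 1.3114 × 5.9891% = 12.73%

12.73%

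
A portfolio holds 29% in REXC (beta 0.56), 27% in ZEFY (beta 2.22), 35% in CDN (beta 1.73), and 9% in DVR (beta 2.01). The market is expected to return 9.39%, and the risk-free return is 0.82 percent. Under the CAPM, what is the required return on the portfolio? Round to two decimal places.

β_P = Σ w_i β_i = 0.29×0.56 + 0.27×2.22 + 0.35×1.73 + 0.09×2.01 = 1.5482
MRP = 9.39% − 0.82% = 8.57%
E(R_P) = R_f + β_P × MRP = 0.82% + 1.5482 × 8.57% = 14.09%

14.09%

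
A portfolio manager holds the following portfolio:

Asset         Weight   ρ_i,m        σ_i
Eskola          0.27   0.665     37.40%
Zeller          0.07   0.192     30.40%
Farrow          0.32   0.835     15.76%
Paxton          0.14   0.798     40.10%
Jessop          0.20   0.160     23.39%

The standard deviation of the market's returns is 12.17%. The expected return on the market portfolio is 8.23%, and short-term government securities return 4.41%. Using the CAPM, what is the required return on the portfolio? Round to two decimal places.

9.61%

β_Eskola = 0.665 × 37.40% / 12.17% = 2.0436
β_Zeller = 0.192 × 30.40% / 12.17% = 0.4796
β_Farrow = 0.835 × 15.76% / 12.17% = 1.0813
β_Paxton = 0.798 × 40.10% / 12.17% = 2.6294
β_Jessop = 0.160 × 23.39% / 12.17% = 0.3075
β_P = Σ w_i β_i = 0.27×2.0436 + 0.07×0.4796 + 0.32×1.0813 + 0.14×2.6294 + 0.20×0.3075 = 1.3610
MRP = 8.23% − 4.41% = 3.82%
E(R_P) = R_f + β_P × MRP = 4.41% + 1.3610 × 3.82% = 9.61%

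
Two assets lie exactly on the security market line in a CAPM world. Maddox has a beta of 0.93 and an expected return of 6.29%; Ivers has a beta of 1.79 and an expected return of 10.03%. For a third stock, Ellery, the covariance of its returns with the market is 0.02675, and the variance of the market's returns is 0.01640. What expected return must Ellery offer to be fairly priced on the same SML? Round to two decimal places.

MRP = (10.03% − 6.29%) / (1.79 − 0.93) = 4.3488%
R_f = 6.29% − 0.93 × 4.3488% = 2.2456%
β_Ellery = Cov / Var(R_m) = 0.02675 / 0.01640 = 1.6311
E(R_Ellery) = R_f + β × MRP = 2.2456% + 1.6311 × 4.3488% = 9.34%

9.34%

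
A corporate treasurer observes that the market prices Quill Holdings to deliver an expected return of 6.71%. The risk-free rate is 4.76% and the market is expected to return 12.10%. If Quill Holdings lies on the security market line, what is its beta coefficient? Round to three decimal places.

0.266

MRP = 12.10% − 4.76% = 7.34%
β = (E(R) − R_f) / MRP = (6.71% − 4.76%) / 7.34% = 1.95% / 7.34% = 0.266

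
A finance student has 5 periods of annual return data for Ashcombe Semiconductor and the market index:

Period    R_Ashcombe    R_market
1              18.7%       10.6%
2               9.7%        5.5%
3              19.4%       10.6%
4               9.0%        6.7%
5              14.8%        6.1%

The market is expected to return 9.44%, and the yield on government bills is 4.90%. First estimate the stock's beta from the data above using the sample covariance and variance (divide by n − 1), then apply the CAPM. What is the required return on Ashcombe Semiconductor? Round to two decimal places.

12.55%

Mean R_i = (18.7 + 9.7 + 19.4 + 9.0 + 14.8) / 5 = 14.3200%
Mean R_m = (10.6 + 5.5 + 10.6 + 6.7 + 6.1) / 5 = 7.9000%
Σ(R_i − R̄_i)(R_m − R̄_m) = 42.1500  ⇒  Cov = 42.1500 / 4 = 10.5375
Σ(R_m − R̄_m)² = 25.0200  ⇒  Var(R_m) = 25.0200 / 4 = 6.2550
β = Cov / Var(R_m) = 10.5375 / 6.2550 = 1.6847
MRP = 9.44% − 4.90% = 4.54%
E(R) = R_f + β × MRP = 4.90% + 1.6847 × 4.54% = 12.55%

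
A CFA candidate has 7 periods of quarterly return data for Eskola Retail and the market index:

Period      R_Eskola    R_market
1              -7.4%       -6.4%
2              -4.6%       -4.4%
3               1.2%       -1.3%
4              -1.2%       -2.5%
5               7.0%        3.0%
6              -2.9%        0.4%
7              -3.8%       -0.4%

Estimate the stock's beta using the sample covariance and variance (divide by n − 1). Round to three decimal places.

Mean R_i = (-7.4 − 4.6 + 1.2 − 1.2 + 7.0 − 2.9 − 3.8) / 7 = -1.6714%
Mean R_m = (-6.4 − 4.4 − 1.3 − 2.5 + 3.0 + 0.4 − 0.4) / 7 = -1.6571%
Σ(R_i − R̄_i)(R_m − R̄_m) = 71.0114  ⇒  Cov = 71.0114 / 6 = 11.8352
Σ(R_m − R̄_m)² = 58.3571  ⇒  Var(R_m) = 58.3571 / 6 = 9.7262
β = Cov / Var(R_m) = 11.8352 / 9.7262 = 1.2168

1.217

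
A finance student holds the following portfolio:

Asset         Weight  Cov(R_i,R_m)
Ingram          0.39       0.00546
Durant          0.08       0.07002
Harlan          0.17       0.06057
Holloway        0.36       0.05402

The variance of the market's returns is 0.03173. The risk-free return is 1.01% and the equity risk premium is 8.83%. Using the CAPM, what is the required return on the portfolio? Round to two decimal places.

β_Ingram = 0.00546 / 0.03173 = 0.1721
β_Durant = 0.07002 / 0.03173 = 2.2067
β_Harlan = 0.06057 / 0.03173 = 1.9089
β_Holloway = 0.05402 / 0.03173 = 1.7025
β_P = Σ w_i β_i = 0.39×0.1721 + 0.08×2.2067 + 0.17×1.9089 + 0.36×1.7025 = 1.1811
E(R_P) = R_f + β_P × MRP = 1.01% + 1.1811 × 8.83% = 11.44%

11.44%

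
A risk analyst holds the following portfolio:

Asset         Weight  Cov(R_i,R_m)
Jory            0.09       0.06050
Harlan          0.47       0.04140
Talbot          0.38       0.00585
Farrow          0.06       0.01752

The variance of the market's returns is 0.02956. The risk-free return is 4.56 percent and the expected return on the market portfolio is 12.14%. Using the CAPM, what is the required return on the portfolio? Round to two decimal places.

11.79%

β_Jory = 0.06050 / 0.02956 = 2.0467
β_Harlan = 0.04140 / 0.02956 = 1.4005
β_Talbot = 0.00585 / 0.02956 = 0.1979
β_Farrow = 0.01752 / 0.02956 = 0.5927
β_P = Σ w_i β_i = 0.09×2.0467 + 0.47×1.4005 + 0.38×0.1979 + 0.06×0.5927 = 0.9532
MRP = 12.14% − 4.56% = 7.58%
E(R_P) = R_f + β_P × MRP = 4.56% + 0.9532 × 7.58% = 11.79%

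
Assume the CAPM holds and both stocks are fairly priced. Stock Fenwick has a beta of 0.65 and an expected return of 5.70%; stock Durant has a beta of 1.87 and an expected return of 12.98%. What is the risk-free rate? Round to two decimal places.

1.82%

Both satisfy E(R) = R_f + β·MRP, so the slope of the SML is
MRP = (12.98% − 5.70%) / (1.87 − 0.65) = 7.28% / 1.22 = 5.9672%
R_f = E(R_Fenwick) − β_Fenwick·MRP = 5.70% − 0.65 × 5.9672% = 1.8213%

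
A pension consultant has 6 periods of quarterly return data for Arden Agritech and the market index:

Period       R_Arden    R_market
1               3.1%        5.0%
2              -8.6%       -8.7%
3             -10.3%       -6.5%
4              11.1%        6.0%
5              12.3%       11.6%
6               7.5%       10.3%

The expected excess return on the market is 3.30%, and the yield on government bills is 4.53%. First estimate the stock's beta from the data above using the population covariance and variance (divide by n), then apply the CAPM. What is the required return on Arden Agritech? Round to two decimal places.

8.12%

Mean R_i = (3.1 − 8.6 − 10.3 + 11.1 + 12.3 + 7.5) / 6 = 2.5167%
Mean R_m = (5.0 − 8.7 − 6.5 + 6.0 + 11.6 + 10.3) / 6 = 2.9500%
Σ(R_i − R̄_i)(R_m − R̄_m) = 399.2550  ⇒  Cov = 399.2550 / 6 = 66.5425
Σ(R_m − R̄_m)² = 367.3750  ⇒  Var(R_m) = 367.3750 / 6 = 61.2292
β = Cov / Var(R_m) = 66.5425 / 61.2292 = 1.0868
E(R) = R_f + β × MRP = 4.53% + 1.0868 × 3.30% = 8.12%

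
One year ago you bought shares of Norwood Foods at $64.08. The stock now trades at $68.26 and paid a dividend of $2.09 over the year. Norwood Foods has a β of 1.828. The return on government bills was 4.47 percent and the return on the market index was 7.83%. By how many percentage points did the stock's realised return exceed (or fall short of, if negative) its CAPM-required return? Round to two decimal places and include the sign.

-0.83%

Realised HPR = (P1 + D1 − P0) / P0 = (68.26 + 2.09 − 64.08) / 64.08 = 6.27 / 64.08 = 9.7846%
MRP = 7.83% − 4.47% = 3.36%
CAPM required = R_f + β·MRP = 4.47% + 1.828 × 3.36% = 10.61208%
α = realised − required = 9.7846% − 10.61208% = -0.83%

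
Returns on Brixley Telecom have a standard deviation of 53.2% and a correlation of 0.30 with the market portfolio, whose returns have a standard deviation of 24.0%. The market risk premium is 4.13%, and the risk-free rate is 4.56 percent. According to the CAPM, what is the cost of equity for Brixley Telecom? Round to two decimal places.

7.31%

β = ρ × σ_i / σ_m = 0.30 × 53.2% / 24.0% = 0.6650
E(R) = 4.56% + 0.6650 × 4.13% = 7.31%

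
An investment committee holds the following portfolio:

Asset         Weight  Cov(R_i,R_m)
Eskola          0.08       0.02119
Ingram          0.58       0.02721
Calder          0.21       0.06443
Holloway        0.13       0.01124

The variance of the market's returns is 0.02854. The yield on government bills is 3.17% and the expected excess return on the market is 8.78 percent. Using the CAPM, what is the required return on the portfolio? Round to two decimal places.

13.16%

β_Eskola = 0.02119 / 0.02854 = 0.7425
β_Ingram = 0.02721 / 0.02854 = 0.9534
β_Calder = 0.06443 / 0.02854 = 2.2575
β_Holloway = 0.01124 / 0.02854 = 0.3938
β_P = Σ w_i β_i = 0.08×0.7425 + 0.58×0.9534 + 0.21×2.2575 + 0.13×0.3938 = 1.1376
E(R_P) = R_f + β_P × MRP = 3.17% + 1.1376 × 8.78% = 13.16%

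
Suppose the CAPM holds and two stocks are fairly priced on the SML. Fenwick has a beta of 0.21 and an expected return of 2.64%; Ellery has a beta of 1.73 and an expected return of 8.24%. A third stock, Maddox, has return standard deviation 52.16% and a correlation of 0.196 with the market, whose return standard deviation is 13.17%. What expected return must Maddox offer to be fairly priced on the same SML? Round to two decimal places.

MRP = (8.24% − 2.64%) / (1.73 − 0.21) = 3.6842%
R_f = 2.64% − 0.21 × 3.6842% = 1.8663%
β_Maddox = ρ·σ_i/σ_m = 0.196 × 52.16 / 13.17 = 0.7763
E(R_Maddox) = R_f + β × MRP = 1.8663% + 0.7763 × 3.6842% = 4.73%

4.73%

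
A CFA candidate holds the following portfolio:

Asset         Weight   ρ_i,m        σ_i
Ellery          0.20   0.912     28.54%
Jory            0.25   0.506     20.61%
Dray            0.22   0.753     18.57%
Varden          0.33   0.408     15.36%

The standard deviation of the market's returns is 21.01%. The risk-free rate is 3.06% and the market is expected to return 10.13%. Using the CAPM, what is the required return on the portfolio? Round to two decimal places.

β_Ellery = 0.912 × 28.54% / 21.01% = 1.2389
β_Jory = 0.506 × 20.61% / 21.01% = 0.4964
β_Dray = 0.753 × 18.57% / 21.01% = 0.6656
β_Varden = 0.408 × 15.36% / 21.01% = 0.2983
β_P = Σ w_i β_i = 0.20×1.2389 + 0.25×0.4964 + 0.22×0.6656 + 0.33×0.2983 = 0.6168
MRP = 10.13% − 3.06% = 7.07%
E(R_P) = R_f + β_P × MRP = 3.06% + 0.6168 × 7.07% = 7.42%

7.42%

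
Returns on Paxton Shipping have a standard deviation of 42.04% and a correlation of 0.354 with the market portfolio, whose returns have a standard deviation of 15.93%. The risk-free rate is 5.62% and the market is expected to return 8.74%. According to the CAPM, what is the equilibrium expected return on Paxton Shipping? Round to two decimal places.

8.53%

β = ρ × σ_i / σ_m = 0.354 × 42.04% / 15.93% = 0.9342
MRP = 8.74% − 5.62% = 3.12%
E(R) = 5.62% + 0.9342 × 3.12% = 8.53%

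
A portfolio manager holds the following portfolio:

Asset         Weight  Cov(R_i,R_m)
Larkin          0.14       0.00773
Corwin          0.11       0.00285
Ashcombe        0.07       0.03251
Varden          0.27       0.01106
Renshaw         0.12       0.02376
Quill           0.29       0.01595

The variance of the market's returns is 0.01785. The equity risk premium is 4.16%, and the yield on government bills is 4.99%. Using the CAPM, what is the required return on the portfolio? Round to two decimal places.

8.28%

β_Larkin = 0.00773 / 0.01785 = 0.4331
β_Corwin = 0.00285 / 0.01785 = 0.1597
β_Ashcombe = 0.03251 / 0.01785 = 1.8213
β_Varden = 0.01106 / 0.01785 = 0.6196
β_Renshaw = 0.02376 / 0.01785 = 1.3311
β_Quill = 0.01595 / 0.01785 = 0.8936
β_P = Σ w_i β_i = 0.14×0.4331 + 0.11×0.1597 + 0.07×1.8213 + 0.27×0.6196 + 0.12×1.3311 + 0.29×0.8936 = 0.7919
E(R_P) = R_f + β_P × MRP = 4.99% + 0.7919 × 4.16% = 8.28%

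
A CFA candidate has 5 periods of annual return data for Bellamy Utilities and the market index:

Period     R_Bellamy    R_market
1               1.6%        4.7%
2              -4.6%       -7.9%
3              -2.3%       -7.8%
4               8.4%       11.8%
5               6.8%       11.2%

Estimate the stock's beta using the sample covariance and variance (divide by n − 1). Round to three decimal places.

Mean R_i = (1.6 − 4.6 − 2.3 + 8.4 + 6.8) / 5 = 1.9800%
Mean R_m = (4.7 − 7.9 − 7.8 + 11.8 + 11.2) / 5 = 2.4000%
Σ(R_i − R̄_i)(R_m − R̄_m) = 213.3200  ⇒  Cov = 213.3200 / 4 = 53.3300
Σ(R_m − R̄_m)² = 381.2200  ⇒  Var(R_m) = 381.2200 / 4 = 95.3050
β = Cov / Var(R_m) = 53.3300 / 95.3050 = 0.5596

0.560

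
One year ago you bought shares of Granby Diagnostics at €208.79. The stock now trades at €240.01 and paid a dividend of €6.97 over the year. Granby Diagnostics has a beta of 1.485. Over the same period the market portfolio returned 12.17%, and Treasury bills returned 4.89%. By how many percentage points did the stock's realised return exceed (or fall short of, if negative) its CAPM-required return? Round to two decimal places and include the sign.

+2.59%

Realised HPR = (P1 + D1 − P0) / P0 = (240.01 + 6.97 − 208.79) / 208.79 = 38.19 / 208.79 = 18.2911%
MRP = 12.17% − 4.89% = 7.28%
CAPM required = R_f + β·MRP = 4.89% + 1.485 × 7.28% = 15.70080%
α = realised − required = 18.2911% − 15.70080% = +2.59%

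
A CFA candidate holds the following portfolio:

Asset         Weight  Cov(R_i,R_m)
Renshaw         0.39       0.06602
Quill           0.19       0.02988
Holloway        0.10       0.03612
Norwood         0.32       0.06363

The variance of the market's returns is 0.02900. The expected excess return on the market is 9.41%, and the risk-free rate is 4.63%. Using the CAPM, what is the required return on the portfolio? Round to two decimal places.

22.61%

β_Renshaw = 0.06602 / 0.02900 = 2.2766
β_Quill = 0.02988 / 0.02900 = 1.0303
β_Holloway = 0.03612 / 0.02900 = 1.2455
β_Norwood = 0.06363 / 0.02900 = 2.1941
β_P = Σ w_i β_i = 0.39×2.2766 + 0.19×1.0303 + 0.10×1.2455 + 0.32×2.1941 = 1.9103
E(R_P) = R_f + β_P × MRP = 4.63% + 1.9103 × 9.41% = 22.61%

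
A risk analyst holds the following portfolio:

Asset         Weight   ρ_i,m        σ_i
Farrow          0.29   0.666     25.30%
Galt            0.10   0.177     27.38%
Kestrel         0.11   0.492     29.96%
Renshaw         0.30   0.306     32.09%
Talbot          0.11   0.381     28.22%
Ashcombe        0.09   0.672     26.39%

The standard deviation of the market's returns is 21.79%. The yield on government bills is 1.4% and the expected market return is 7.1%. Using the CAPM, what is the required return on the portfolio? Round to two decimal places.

4.73%

β_Farrow = 0.666 × 25.30% / 21.79% = 0.7733
β_Galt = 0.177 × 27.38% / 21.79% = 0.2224
β_Kestrel = 0.492 × 29.96% / 21.79% = 0.6765
β_Renshaw = 0.306 × 32.09% / 21.79% = 0.4506
β_Talbot = 0.381 × 28.22% / 21.79% = 0.4934
β_Ashcombe = 0.672 × 26.39% / 21.79% = 0.8139
β_P = Σ w_i β_i = 0.29×0.7733 + 0.10×0.2224 + 0.11×0.6765 + 0.30×0.4506 + 0.11×0.4934 + 0.09×0.8139 = 0.5836
MRP = 7.1% − 1.4% = 5.70%
E(R_P) = R_f + β_P × MRP = 1.4% + 0.5836 × 5.7% = 4.73%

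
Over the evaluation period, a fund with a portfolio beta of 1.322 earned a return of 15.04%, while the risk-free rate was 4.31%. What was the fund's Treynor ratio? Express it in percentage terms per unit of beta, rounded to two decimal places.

8.12%

Treynor = (R_P − R_f) / β_P = (15.04% − 4.31%) / 1.3220 = 10.73% / 1.3220 = 8.12%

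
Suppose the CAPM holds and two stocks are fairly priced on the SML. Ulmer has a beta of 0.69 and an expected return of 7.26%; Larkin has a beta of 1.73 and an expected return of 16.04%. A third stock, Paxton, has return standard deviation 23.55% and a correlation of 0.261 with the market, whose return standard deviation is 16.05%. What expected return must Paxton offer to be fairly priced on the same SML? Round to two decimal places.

MRP = (16.04% − 7.26%) / (1.73 − 0.69) = 8.4423%
R_f = 7.26% − 0.69 × 8.4423% = 1.4348%
β_Paxton = ρ·σ_i/σ_m = 0.261 × 23.55 / 16.05 = 0.3830
E(R_Paxton) = R_f + β × MRP = 1.4348% + 0.3830 × 8.4423% = 4.67%

4.67%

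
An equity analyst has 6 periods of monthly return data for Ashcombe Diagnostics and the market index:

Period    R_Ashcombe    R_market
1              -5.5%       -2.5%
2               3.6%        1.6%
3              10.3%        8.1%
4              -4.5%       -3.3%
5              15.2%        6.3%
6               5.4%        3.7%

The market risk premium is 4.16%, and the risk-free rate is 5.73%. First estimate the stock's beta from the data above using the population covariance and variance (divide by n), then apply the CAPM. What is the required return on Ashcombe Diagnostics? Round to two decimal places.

12.64%

Mean R_i = (-5.5 + 3.6 + 10.3 − 4.5 + 15.2 + 5.4) / 6 = 4.0833%
Mean R_m = (-2.5 + 1.6 + 8.1 − 3.3 + 6.3 + 3.7) / 6 = 2.3167%
Σ(R_i − R̄_i)(R_m − R̄_m) = 176.7717  ⇒  Cov = 176.7717 / 6 = 29.4620
Σ(R_m − R̄_m)² = 106.4883  ⇒  Var(R_m) = 106.4883 / 6 = 17.7481
β = Cov / Var(R_m) = 29.4620 / 17.7481 = 1.6600
E(R) = R_f + β × MRP = 5.73% + 1.6600 × 4.16% = 12.64%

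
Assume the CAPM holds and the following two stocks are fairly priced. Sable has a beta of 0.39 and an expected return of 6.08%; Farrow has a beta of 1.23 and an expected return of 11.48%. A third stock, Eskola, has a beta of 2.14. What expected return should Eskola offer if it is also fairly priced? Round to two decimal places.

17.33%

MRP (SML slope) = (11.48% − 6.08%) / (1.23 − 0.39) = 5.40% / 0.84 = 6.4286%
R_f (intercept) = 6.08% − 0.39 × 6.4286% = 3.5728%
E(R_Eskola) = R_f + β × MRP = 3.5728% + 2.14 × 6.4286% = 17.33%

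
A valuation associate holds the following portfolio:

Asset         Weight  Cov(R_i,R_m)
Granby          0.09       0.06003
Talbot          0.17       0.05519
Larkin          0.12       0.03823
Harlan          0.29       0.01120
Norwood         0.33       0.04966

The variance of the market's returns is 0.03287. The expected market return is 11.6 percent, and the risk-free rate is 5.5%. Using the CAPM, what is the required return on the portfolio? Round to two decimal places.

β_Granby = 0.06003 / 0.03287 = 1.8263
β_Talbot = 0.05519 / 0.03287 = 1.6790
β_Larkin = 0.03823 / 0.03287 = 1.1631
β_Harlan = 0.01120 / 0.03287 = 0.3407
β_Norwood = 0.04966 / 0.03287 = 1.5108
β_P = Σ w_i β_i = 0.09×1.8263 + 0.17×1.6790 + 0.12×1.1631 + 0.29×0.3407 + 0.33×1.5108 = 1.1867
MRP = 11.6% − 5.5% = 6.10%
E(R_P) = R_f + β_P × MRP = 5.5% + 1.1867 × 6.1% = 12.74%

12.74%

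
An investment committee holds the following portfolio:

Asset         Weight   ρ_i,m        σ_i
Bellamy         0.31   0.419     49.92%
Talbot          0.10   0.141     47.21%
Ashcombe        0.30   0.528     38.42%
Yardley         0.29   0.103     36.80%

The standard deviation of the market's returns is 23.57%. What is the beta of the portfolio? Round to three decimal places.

0.608

β_Bellamy = 0.419 × 49.92% / 23.57% = 0.8874
β_Talbot = 0.141 × 47.21% / 23.57% = 0.2824
β_Ashcombe = 0.528 × 38.42% / 23.57% = 0.8607
β_Yardley = 0.103 × 36.80% / 23.57% = 0.1608
β_P = Σ w_i β_i = 0.31×0.8874 + 0.10×0.2824 + 0.30×0.8607 + 0.29×0.1608 = 0.6082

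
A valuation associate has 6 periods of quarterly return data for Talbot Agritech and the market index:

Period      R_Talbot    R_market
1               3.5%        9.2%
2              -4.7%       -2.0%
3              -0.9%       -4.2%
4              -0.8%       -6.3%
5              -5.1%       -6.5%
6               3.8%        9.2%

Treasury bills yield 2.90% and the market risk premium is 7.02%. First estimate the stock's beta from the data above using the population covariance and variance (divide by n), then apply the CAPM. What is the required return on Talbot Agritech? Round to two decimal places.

5.94%

Mean R_i = (3.5 − 4.7 − 0.9 − 0.8 − 5.1 + 3.8) / 6 = -0.7000%
Mean R_m = (9.2 − 2.0 − 4.2 − 6.3 − 6.5 + 9.2) / 6 = -0.1000%
Σ(R_i − R̄_i)(R_m − R̄_m) = 118.1100  ⇒  Cov = 118.1100 / 6 = 19.6850
Σ(R_m − R̄_m)² = 272.8000  ⇒  Var(R_m) = 272.8000 / 6 = 45.4667
β = Cov / Var(R_m) = 19.6850 / 45.4667 = 0.4330
E(R) = R_f + β × MRP = 2.90% + 0.4330 × 7.02% = 5.94%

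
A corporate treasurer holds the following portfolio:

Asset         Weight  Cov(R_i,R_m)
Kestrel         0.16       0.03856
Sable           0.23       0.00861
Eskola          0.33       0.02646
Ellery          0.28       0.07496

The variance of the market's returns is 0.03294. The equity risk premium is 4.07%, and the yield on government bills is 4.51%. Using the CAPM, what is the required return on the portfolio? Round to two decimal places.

β_Kestrel = 0.03856 / 0.03294 = 1.1706
β_Sable = 0.00861 / 0.03294 = 0.2614
β_Eskola = 0.02646 / 0.03294 = 0.8033
β_Ellery = 0.07496 / 0.03294 = 2.2757
β_P = Σ w_i β_i = 0.16×1.1706 + 0.23×0.2614 + 0.33×0.8033 + 0.28×2.2757 = 1.1497
E(R_P) = R_f + β_P × MRP = 4.51% + 1.1497 × 4.07% = 9.19%

9.19%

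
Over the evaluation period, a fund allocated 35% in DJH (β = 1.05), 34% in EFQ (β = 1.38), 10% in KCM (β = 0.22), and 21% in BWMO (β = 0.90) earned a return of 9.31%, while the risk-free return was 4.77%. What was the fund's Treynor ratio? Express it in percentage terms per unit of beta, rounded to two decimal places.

4.33%

β_P = 0.35×1.05 + 0.34×1.38 + 0.10×0.22 + 0.21×0.90 = 1.0477
Treynor = (R_P − R_f) / β_P = (9.31% − 4.77%) / 1.0477 = 4.54% / 1.0477 = 4.33%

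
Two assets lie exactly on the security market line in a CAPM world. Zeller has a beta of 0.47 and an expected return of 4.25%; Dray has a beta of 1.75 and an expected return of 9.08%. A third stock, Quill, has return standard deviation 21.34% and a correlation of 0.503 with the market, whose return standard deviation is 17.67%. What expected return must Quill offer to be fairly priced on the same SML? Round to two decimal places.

MRP = (9.08% − 4.25%) / (1.75 − 0.47) = 3.7734%
R_f = 4.25% − 0.47 × 3.7734% = 2.4765%
β_Quill = ρ·σ_i/σ_m = 0.503 × 21.34 / 17.67 = 0.6075
E(R_Quill) = R_f + β × MRP = 2.4765% + 0.6075 × 3.7734% = 4.77%

4.77%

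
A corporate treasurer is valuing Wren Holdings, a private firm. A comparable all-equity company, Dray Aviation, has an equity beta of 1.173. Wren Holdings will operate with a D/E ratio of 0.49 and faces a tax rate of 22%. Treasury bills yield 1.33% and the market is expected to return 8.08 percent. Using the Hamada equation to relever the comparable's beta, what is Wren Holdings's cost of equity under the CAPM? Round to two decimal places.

12.27%

β_L = β_U × [1 + (1 − t)(D/E)] = 1.173 × [1 + (1 − 0.22) × 0.49]
    = 1.173 × [1 + 0.78 × 0.49] = 1.173 × 1.3822 = 1.6213
MRP = 8.08% − 1.33% = 6.75%
E(R) = R_f + β_L × MRP = 1.33% + 1.6213 × 6.75% = 12.27%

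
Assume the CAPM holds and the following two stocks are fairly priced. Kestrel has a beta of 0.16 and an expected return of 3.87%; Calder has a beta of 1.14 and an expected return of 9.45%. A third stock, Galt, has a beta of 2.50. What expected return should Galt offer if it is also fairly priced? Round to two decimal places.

17.19%

MRP (SML slope) = (9.45% − 3.87%) / (1.14 − 0.16) = 5.58% / 0.98 = 5.6939%
R_f (intercept) = 3.87% − 0.16 × 5.6939% = 2.9590%
E(R_Galt) = R_f + β × MRP = 2.9590% + 2.50 × 5.6939% = 17.19%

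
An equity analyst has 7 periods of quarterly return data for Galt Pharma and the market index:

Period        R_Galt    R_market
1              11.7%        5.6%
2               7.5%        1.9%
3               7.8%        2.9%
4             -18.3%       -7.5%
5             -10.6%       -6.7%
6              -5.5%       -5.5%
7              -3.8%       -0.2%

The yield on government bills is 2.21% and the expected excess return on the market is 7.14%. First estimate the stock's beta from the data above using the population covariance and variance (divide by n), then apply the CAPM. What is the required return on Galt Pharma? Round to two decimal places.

Mean R_i = (11.7 + 7.5 + 7.8 − 18.3 − 10.6 − 5.5 − 3.8) / 7 = -1.6000%
Mean R_m = (5.6 + 1.9 + 2.9 − 7.5 − 6.7 − 5.5 − 0.2) / 7 = -1.3571%
Σ(R_i − R̄_i)(R_m − R̄_m) = 326.4700  ⇒  Cov = 326.4700 / 7 = 46.6386
Σ(R_m − R̄_m)² = 161.9171  ⇒  Var(R_m) = 161.9171 / 7 = 23.1310
β = Cov / Var(R_m) = 46.6386 / 23.1310 = 2.0163
E(R) = R_f + β × MRP = 2.21% + 2.0163 × 7.14% = 16.61%

16.61%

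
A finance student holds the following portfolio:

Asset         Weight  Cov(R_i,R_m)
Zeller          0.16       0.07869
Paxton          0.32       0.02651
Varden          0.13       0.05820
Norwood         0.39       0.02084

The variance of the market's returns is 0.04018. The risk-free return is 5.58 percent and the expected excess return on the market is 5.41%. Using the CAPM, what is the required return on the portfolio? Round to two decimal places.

β_Zeller = 0.07869 / 0.04018 = 1.9584
β_Paxton = 0.02651 / 0.04018 = 0.6598
β_Varden = 0.05820 / 0.04018 = 1.4485
β_Norwood = 0.02084 / 0.04018 = 0.5187
β_P = Σ w_i β_i = 0.16×1.9584 + 0.32×0.6598 + 0.13×1.4485 + 0.39×0.5187 = 0.9151
E(R_P) = R_f + β_P × MRP = 5.58% + 0.9151 × 5.41% = 10.53%

10.53%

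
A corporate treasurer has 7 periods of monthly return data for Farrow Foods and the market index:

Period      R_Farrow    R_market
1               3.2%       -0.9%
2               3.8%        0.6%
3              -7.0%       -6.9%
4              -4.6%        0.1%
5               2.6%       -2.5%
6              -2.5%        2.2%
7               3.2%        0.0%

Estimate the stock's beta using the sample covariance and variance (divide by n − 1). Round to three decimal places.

0.651

Mean R_i = (3.2 + 3.8 − 7.0 − 4.6 + 2.6 − 2.5 + 3.2) / 7 = -0.1857%
Mean R_m = (-0.9 + 0.6 − 6.9 + 0.1 − 2.5 + 2.2 + 0.0) / 7 = -1.0571%
Σ(R_i − R̄_i)(R_m − R̄_m) = 33.8657  ⇒  Cov = 33.8657 / 6 = 5.6443
Σ(R_m − R̄_m)² = 52.0571  ⇒  Var(R_m) = 52.0571 / 6 = 8.6762
β = Cov / Var(R_m) = 5.6443 / 8.6762 = 0.6505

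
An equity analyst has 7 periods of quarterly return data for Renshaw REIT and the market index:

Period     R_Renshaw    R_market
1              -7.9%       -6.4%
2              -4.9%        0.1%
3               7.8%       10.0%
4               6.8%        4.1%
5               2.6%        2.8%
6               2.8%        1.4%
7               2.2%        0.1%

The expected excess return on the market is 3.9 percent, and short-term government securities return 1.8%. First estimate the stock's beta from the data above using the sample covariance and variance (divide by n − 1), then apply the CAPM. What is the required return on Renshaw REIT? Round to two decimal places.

Mean R_i = (-7.9 − 4.9 + 7.8 + 6.8 + 2.6 + 2.8 + 2.2) / 7 = 1.3429%
Mean R_m = (-6.4 + 0.1 + 10.0 + 4.1 + 2.8 + 1.4 + 0.1) / 7 = 1.7286%
Σ(R_i − R̄_i)(R_m − R̄_m) = 151.1214  ⇒  Cov = 151.1214 / 6 = 25.1869
Σ(R_m − R̄_m)² = 146.6743  ⇒  Var(R_m) = 146.6743 / 6 = 24.4457
β = Cov / Var(R_m) = 25.1869 / 24.4457 = 1.0303
E(R) = R_f + β × MRP = 1.8% + 1.0303 × 3.9% = 5.82%

5.82%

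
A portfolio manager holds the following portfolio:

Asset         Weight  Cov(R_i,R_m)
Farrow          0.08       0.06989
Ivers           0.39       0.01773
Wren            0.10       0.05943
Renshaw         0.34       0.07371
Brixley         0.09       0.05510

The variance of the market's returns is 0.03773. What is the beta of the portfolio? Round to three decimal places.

β_Farrow = 0.06989 / 0.03773 = 1.8524
β_Ivers = 0.01773 / 0.03773 = 0.4699
β_Wren = 0.05943 / 0.03773 = 1.5751
β_Renshaw = 0.07371 / 0.03773 = 1.9536
β_Brixley = 0.05510 / 0.03773 = 1.4604
β_P = Σ w_i β_i = 0.08×1.8524 + 0.39×0.4699 + 0.10×1.5751 + 0.34×1.9536 + 0.09×1.4604 = 1.2846

1.285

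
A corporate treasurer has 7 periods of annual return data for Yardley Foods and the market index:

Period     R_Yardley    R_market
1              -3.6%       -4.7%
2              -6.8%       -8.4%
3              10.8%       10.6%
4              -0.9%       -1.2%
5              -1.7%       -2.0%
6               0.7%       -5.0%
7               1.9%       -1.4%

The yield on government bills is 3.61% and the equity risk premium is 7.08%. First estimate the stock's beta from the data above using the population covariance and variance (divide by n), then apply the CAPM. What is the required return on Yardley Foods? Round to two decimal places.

9.74%

Mean R_i = (-3.6 − 6.8 + 10.8 − 0.9 − 1.7 + 0.7 + 1.9) / 7 = 0.0571%
Mean R_m = (-4.7 − 8.4 + 10.6 − 1.2 − 2.0 − 5.0 − 1.4) / 7 = -1.7286%
Σ(R_i − R̄_i)(R_m − R̄_m) = 187.5314  ⇒  Cov = 187.5314 / 7 = 26.7902
Σ(R_m − R̄_m)² = 216.4943  ⇒  Var(R_m) = 216.4943 / 7 = 30.9278
β = Cov / Var(R_m) = 26.7902 / 30.9278 = 0.8662
E(R) = R_f + β × MRP = 3.61% + 0.8662 × 7.08% = 9.74%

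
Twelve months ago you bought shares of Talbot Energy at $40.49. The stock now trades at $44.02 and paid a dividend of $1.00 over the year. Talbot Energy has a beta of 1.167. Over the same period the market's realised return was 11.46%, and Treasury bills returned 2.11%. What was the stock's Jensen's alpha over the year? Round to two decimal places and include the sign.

Realised HPR = (P1 + D1 − P0) / P0 = (44.02 + 1.00 − 40.49) / 40.49 = 4.53 / 40.49 = 11.1879%
MRP = 11.46% − 2.11% = 9.35%
CAPM required = R_f + β·MRP = 2.11% + 1.167 × 9.35% = 13.02145%
α = realised − required = 11.1879% − 13.02145% = -1.83%

-1.83%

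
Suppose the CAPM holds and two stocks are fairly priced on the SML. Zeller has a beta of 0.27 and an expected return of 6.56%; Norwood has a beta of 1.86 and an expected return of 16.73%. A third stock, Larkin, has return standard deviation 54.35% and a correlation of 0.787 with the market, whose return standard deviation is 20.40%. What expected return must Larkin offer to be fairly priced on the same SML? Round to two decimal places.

MRP = (16.73% − 6.56%) / (1.86 − 0.27) = 6.3962%
R_f = 6.56% − 0.27 × 6.3962% = 4.8330%
β_Larkin = ρ·σ_i/σ_m = 0.787 × 54.35 / 20.40 = 2.0967
E(R_Larkin) = R_f + β × MRP = 4.8330% + 2.0967 × 6.3962% = 18.24%

18.24%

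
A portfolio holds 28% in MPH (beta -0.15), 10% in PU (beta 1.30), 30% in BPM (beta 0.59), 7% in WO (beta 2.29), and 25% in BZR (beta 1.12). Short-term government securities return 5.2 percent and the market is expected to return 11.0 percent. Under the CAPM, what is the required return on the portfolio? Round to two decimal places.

β_P = Σ w_i β_i = 0.28×-0.15 + 0.10×1.30 + 0.30×0.59 + 0.07×2.29 + 0.25×1.12 = 0.7053
MRP = 11.0% − 5.2% = 5.80%
E(R_P) = R_f + β_P × MRP = 5.2% + 0.7053 × 5.8% = 9.29%

9.29%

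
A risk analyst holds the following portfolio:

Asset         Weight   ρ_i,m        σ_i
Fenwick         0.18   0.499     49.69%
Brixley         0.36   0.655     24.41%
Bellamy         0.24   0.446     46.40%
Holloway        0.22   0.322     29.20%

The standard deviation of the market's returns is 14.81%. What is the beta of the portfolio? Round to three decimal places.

1.165

β_Fenwick = 0.499 × 49.69% / 14.81% = 1.6742
β_Brixley = 0.655 × 24.41% / 14.81% = 1.0796
β_Bellamy = 0.446 × 46.40% / 14.81% = 1.3973
β_Holloway = 0.322 × 29.20% / 14.81% = 0.6349
β_P = Σ w_i β_i = 0.18×1.6742 + 0.36×1.0796 + 0.24×1.3973 + 0.22×0.6349 = 1.1650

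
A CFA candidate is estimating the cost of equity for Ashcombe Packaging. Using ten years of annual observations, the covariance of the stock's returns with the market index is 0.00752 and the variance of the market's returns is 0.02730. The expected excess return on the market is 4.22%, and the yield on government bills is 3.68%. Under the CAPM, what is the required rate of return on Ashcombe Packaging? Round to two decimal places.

4.84%

β = Cov(R_i, R_m) / Var(R_m) = 0.00752 / 0.02730 = 0.2755
E(R) = R_f + β × MRP = 3.68% + 0.2755 × 4.22% = 4.84%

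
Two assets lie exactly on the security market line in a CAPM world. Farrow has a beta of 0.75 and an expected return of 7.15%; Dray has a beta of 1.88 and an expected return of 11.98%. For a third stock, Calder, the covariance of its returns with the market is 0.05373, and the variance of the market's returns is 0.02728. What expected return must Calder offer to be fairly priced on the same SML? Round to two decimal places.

MRP = (11.98% − 7.15%) / (1.88 − 0.75) = 4.2743%
R_f = 7.15% − 0.75 × 4.2743% = 3.9443%
β_Calder = Cov / Var(R_m) = 0.05373 / 0.02728 = 1.9696
E(R_Calder) = R_f + β × MRP = 3.9443% + 1.9696 × 4.2743% = 12.36%

12.36%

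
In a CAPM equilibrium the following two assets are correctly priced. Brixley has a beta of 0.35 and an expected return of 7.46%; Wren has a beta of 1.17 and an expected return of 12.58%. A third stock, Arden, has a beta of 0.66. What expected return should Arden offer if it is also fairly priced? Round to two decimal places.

MRP (SML slope) = (12.58% − 7.46%) / (1.17 − 0.35) = 5.12% / 0.82 = 6.2439%
R_f (intercept) = 7.46% − 0.35 × 6.2439% = 5.2746%
E(R_Arden) = R_f + β × MRP = 5.2746% + 0.66 × 6.2439% = 9.40%

9.40%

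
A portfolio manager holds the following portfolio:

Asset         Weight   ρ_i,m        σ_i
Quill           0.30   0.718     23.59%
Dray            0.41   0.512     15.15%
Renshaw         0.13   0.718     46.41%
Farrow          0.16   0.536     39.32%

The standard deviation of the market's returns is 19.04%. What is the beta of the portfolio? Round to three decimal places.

0.839

β_Quill = 0.718 × 23.59% / 19.04% = 0.8896
β_Dray = 0.512 × 15.15% / 19.04% = 0.4074
β_Renshaw = 0.718 × 46.41% / 19.04% = 1.7501
β_Farrow = 0.536 × 39.32% / 19.04% = 1.1069
β_P = Σ w_i β_i = 0.30×0.8896 + 0.41×0.4074 + 0.13×1.7501 + 0.16×1.1069 = 0.8385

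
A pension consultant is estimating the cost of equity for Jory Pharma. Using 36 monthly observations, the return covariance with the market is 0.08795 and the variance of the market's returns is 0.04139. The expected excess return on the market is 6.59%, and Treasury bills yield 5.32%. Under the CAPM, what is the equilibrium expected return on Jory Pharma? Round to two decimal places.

β = Cov(R_i, R_m) / Var(R_m) = 0.08795 / 0.04139 = 2.1249
E(R) = R_f + β × MRP = 5.32% + 2.1249 × 6.59% = 19.32%

19.32%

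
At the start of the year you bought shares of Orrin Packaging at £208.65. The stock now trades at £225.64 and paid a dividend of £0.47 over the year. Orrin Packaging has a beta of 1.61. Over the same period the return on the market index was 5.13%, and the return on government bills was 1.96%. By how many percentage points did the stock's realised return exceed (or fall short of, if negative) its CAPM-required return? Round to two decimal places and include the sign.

+1.30%

Realised HPR = (P1 + D1 − P0) / P0 = (225.64 + 0.47 − 208.65) / 208.65 = 17.46 / 208.65 = 8.3681%
MRP = 5.13% − 1.96% = 3.17%
CAPM required = R_f + β·MRP = 1.96% + 1.61 × 3.17% = 7.0637%
α = realised − required = 8.3681% − 7.0637% = +1.30%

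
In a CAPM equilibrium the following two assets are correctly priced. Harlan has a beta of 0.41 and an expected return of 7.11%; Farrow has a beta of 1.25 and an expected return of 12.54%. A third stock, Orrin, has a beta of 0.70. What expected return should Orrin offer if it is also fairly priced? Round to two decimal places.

8.98%

MRP (SML slope) = (12.54% − 7.11%) / (1.25 − 0.41) = 5.43% / 0.84 = 6.4643%
R_f (intercept) = 7.11% − 0.41 × 6.4643% = 4.4596%
E(R_Orrin) = R_f + β × MRP = 4.4596% + 0.70 × 6.4643% = 8.98%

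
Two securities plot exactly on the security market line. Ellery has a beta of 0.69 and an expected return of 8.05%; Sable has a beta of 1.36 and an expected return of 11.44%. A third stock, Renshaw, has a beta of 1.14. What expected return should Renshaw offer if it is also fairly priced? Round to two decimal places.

MRP (SML slope) = (11.44% − 8.05%) / (1.36 − 0.69) = 3.39% / 0.67 = 5.0597%
R_f (intercept) = 8.05% − 0.69 × 5.0597% = 4.5588%
E(R_Renshaw) = R_f + β × MRP = 4.5588% + 1.14 × 5.0597% = 10.33%

10.33%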